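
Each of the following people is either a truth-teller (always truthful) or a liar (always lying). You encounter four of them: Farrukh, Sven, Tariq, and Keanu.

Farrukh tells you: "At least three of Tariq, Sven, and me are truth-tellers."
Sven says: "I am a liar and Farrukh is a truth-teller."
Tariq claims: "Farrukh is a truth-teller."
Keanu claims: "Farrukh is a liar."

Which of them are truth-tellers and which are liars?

Consider Farrukh. Suppose Farrukh is a truth-teller.
Then whichever role Sven has, Sven's statement has the wrong truth value — contradiction.
So Farrukh is a liar.
With that fixed, Sven's statement is false, so Sven is a liar.
With that fixed, Tariq's statement is false, so Tariq is a liar.
With that fixed, Keanu's statement is true, so Keanu is a truth-teller.

Farrukh: liar, Sven: liar, Tariq: liar, Keanu: truth-teller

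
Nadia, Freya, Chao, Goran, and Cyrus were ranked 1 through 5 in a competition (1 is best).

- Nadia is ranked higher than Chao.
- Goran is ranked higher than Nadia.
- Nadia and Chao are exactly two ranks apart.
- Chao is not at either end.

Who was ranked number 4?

With clues 1–2, Goran is ruled out for rank 4.
With clues 1–3, Nadia is ruled out for rank 4.
With clues 1–4, Cyrus and Freya are ruled out for rank 4.
So rank 4 is Chao.

Chao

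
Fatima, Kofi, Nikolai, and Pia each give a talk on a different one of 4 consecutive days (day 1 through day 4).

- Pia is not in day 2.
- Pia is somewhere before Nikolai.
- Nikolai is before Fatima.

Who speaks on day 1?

Pia

With clues 1–2, Nikolai is ruled out for day 1.
With clues 1–3, Fatima and Kofi are ruled out for day 1.
So day 1 is Pia.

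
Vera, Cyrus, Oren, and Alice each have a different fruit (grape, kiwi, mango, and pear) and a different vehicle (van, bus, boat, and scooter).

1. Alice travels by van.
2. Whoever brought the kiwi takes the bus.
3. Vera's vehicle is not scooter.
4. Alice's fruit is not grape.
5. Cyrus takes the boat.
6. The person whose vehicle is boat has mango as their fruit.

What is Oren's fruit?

With clues 1–5, kiwi is impossible for Oren's fruit.
With clues 1–6, mango and pear are impossible for Oren's fruit.
That leaves grape.

grape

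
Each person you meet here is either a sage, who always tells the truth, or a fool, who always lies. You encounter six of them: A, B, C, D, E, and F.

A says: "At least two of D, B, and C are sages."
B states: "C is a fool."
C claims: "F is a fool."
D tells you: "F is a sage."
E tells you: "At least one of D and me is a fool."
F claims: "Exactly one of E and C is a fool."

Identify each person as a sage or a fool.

Consider A. Suppose A is a sage.
Then no assignment of the remaining roles makes every statement match its speaker's type — contradiction.
So A is a fool.
Consider B. Suppose B is a sage.
Then no assignment of the remaining roles makes every statement match its speaker's type — contradiction.
So B is a fool.
Consider C. Suppose C is a fool.
Then B's statement comes out true, contradicting B being a fool.
So C is a sage.
Consider D. Suppose D is a sage.
Then A's statement comes out true, contradicting A being a fool.
So D is a fool.
With that fixed, E's statement is true, so E is a sage.
With that fixed, F's statement is false, so F is a fool.

A: fool, B: fool, C: sage, D: fool, E: sage, F: fool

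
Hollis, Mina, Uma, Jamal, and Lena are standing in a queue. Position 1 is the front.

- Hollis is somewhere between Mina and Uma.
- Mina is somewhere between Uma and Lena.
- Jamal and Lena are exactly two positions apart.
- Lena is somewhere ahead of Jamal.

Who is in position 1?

With clue 1, Hollis is ruled out for position 1.
With clues 1–2, Mina is ruled out for position 1.
With clues 1–3, Jamal is ruled out for position 1.
With clues 1–4, Uma is ruled out for position 1.
So position 1 is Lena.

Lena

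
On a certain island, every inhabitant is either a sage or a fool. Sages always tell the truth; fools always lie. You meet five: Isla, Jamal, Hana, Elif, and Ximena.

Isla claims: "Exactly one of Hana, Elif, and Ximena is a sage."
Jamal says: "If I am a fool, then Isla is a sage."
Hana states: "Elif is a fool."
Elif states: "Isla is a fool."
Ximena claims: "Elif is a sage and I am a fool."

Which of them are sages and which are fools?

Consider Isla. Suppose Isla is a fool.
Then no assignment of the remaining roles makes every statement match its speaker's type — contradiction.
So Isla is a sage.
With that fixed, Jamal's statement is true, so Jamal is a sage.
With that fixed, Elif's statement is false, so Elif is a fool.
With that fixed, Ximena's statement is false, so Ximena is a fool.
With that fixed, Hana's statement is true, so Hana is a sage.

Isla: sage, Jamal: sage, Hana: sage, Elif: fool, Ximena: fool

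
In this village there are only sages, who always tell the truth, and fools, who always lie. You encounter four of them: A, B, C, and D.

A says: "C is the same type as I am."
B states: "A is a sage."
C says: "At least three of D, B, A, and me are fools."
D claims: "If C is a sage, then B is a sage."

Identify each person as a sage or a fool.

Consider A. Suppose A is a sage.
Then no assignment of the remaining roles makes every statement match its speaker's type — contradiction.
So A is a fool.
With that fixed, B's statement is false, so B is a fool.
Consider C. Suppose C is a fool.
Then A's statement comes out true, contradicting A being a fool.
So C is a sage.
With that fixed, D's statement is false, so D is a fool.

A: fool, B: fool, C: sage, D: fool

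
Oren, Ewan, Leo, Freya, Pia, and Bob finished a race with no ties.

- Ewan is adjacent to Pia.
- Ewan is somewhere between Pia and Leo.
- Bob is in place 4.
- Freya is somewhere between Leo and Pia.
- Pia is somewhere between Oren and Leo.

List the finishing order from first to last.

From clues 1–2: Ewan is in {2,3,4,5}.
From clues 1–3: Bob → place 4.
From clues 1–4: Ewan is in {2,3,5}.
From clues 1–5: Oren → place 1, Pia → place 2, Ewan → place 3, Freya → place 5, Leo → place 6.

Oren, Pia, Ewan, Bob, Freya, Leo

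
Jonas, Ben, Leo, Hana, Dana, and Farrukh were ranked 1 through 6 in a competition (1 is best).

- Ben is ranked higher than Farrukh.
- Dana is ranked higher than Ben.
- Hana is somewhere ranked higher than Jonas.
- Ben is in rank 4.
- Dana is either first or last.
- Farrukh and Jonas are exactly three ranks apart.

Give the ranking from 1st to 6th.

From clue 1: Ben is in {1,2,3,4,5}.
From clues 1–2: Ben is in {2,3,4,5}.
From clues 1–4: Ben → rank 4.
From clues 1–5: Dana → rank 1.
From clues 1–6: Hana → rank 2, Jonas → rank 3, Leo → rank 5, Farrukh → rank 6.

Dana, Hana, Jonas, Ben, Leo, Farrukh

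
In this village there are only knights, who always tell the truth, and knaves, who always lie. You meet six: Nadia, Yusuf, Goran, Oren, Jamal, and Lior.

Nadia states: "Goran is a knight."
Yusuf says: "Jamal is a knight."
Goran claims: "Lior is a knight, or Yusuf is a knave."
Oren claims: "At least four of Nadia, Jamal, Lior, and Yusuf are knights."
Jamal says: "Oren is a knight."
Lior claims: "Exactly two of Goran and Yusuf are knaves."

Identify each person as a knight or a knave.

Consider Nadia. Suppose Nadia is a knave.
Then no assignment of the remaining roles makes every statement match its speaker's type — contradiction.
So Nadia is a knight.
Consider Yusuf. Suppose Yusuf is a knight.
Then no assignment of the remaining roles makes every statement match its speaker's type — contradiction.
So Yusuf is a knave.
With that fixed, Goran's statement is true, so Goran is a knight.
With that fixed, Oren's statement is false, so Oren is a knave.
With that fixed, Jamal's statement is false, so Jamal is a knave.
With that fixed, Lior's statement is false, so Lior is a knave.

Nadia: knight, Yusuf: knave, Goran: knight, Oren: knave, Jamal: knave, Lior: knave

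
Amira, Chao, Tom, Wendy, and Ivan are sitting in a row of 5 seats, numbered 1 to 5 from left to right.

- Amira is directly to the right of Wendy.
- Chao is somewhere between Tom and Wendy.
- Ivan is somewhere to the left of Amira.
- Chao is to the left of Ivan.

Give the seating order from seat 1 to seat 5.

Tom, Chao, Ivan, Wendy, Amira

From clue 1: Amira is in {2,3,4,5}.
From clues 1–2: Chao is in {2,3,4}.
From clues 1–3: Amira is in {3,5}.
From clues 1–4: Tom → seat 1, Chao → seat 2, Ivan → seat 3, Wendy → seat 4, Amira → seat 5.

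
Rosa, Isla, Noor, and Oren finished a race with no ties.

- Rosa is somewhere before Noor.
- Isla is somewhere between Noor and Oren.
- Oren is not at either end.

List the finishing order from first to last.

From clue 1: Rosa is in {1,2,3}.
From clues 1–2: Isla is in {2,3}.
From clues 1–3: Rosa → place 1, Oren → place 2, Isla → place 3, Noor → place 4.

Rosa, Oren, Isla, Noor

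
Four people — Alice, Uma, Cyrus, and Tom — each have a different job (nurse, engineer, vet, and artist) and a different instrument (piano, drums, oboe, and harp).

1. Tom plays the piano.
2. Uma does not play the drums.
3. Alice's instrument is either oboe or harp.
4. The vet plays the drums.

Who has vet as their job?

With clues 1–4, Alice, Tom, and Uma are impossible for the one with job vet.
That leaves Cyrus.

Cyrus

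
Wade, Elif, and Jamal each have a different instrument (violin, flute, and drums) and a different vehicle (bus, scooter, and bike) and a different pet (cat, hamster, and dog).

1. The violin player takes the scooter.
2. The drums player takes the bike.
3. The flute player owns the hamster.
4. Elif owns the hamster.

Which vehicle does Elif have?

With clues 1–4, bike and scooter are impossible for Elif's vehicle.
That leaves bus.

bus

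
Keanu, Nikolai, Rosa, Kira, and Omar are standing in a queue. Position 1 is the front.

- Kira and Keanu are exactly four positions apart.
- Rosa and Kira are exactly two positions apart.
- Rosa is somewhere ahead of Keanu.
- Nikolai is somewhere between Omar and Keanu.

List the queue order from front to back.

From clue 1: Keanu is in {1,5}.
From clues 1–2: Rosa → position 3.
From clues 1–3: Kira → position 1, Keanu → position 5.
From clues 1–4: Omar → position 2, Nikolai → position 4.

Kira, Omar, Rosa, Nikolai, Keanu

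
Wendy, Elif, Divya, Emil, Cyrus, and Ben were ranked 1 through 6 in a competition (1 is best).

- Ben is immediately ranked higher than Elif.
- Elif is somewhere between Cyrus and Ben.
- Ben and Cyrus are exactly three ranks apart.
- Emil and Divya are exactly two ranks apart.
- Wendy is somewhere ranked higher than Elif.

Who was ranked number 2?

Ben

With clues 1–2, Cyrus is ruled out for rank 2.
With clues 1–4, Divya, Emil, and Wendy are ruled out for rank 2.
With clues 1–5, Elif is ruled out for rank 2.
So rank 2 is Ben.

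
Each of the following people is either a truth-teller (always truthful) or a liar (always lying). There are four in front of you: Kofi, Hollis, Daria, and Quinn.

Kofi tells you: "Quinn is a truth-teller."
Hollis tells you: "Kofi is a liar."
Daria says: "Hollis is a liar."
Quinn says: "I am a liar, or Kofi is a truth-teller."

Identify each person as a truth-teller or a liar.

Consider Kofi. Suppose Kofi is a liar.
Then whichever role Quinn has, Quinn's statement has the wrong truth value — contradiction.
So Kofi is a truth-teller.
With that fixed, Hollis's statement is false, so Hollis is a liar.
With that fixed, Daria's statement is true, so Daria is a truth-teller.
With that fixed, Quinn's statement is true, so Quinn is a truth-teller.

Kofi: truth-teller, Hollis: liar, Daria: truth-teller, Quinn: truth-teller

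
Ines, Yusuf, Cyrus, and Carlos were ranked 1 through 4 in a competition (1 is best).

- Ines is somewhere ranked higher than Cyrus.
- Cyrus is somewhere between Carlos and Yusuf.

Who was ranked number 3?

Cyrus

With clues 1–2, Carlos, Ines, and Yusuf are ruled out for rank 3.
So rank 3 is Cyrus.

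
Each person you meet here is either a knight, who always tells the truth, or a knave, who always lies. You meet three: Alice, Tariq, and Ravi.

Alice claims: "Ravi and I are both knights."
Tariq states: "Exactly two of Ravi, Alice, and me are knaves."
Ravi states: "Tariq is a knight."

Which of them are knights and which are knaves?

Alice: knave, Tariq: knave, Ravi: knave

Consider Alice. Suppose Alice is a knight.
Then no assignment of the remaining roles makes every statement match its speaker's type — contradiction.
So Alice is a knave.
Consider Tariq. Suppose Tariq is a knight.
Then no assignment of the remaining roles makes every statement match its speaker's type — contradiction.
So Tariq is a knave.
With that fixed, Ravi's statement is false, so Ravi is a knave.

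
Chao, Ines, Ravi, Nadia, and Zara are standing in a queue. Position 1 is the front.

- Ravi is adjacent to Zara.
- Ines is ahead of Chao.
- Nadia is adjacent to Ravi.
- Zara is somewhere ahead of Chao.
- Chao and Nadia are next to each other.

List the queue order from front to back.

Ines, Zara, Ravi, Nadia, Chao

From clues 1–2: Chao is in {2,3,4,5}.
From clues 1–3: Chao is in {2,5}.
From clues 1–4: Chao → position 5.
From clues 1–5: Ines → position 1, Zara → position 2, Ravi → position 3, Nadia → position 4.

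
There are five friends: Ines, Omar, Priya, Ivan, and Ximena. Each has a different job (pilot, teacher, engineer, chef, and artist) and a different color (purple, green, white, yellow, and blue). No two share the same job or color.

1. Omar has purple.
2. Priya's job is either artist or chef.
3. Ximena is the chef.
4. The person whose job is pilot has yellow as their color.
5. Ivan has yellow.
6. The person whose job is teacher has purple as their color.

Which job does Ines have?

engineer

With clues 1–3, artist and chef are impossible for Ines's job.
With clues 1–5, pilot is impossible for Ines's job.
With clues 1–6, teacher is impossible for Ines's job.
That leaves engineer.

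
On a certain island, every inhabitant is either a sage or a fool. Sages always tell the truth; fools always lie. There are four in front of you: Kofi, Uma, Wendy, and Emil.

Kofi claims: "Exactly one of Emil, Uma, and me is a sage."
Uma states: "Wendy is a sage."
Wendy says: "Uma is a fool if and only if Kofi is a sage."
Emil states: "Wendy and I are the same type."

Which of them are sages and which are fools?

Kofi: fool, Uma: sage, Wendy: sage, Emil: sage

Consider Kofi. Suppose Kofi is a sage.
Then no assignment of the remaining roles makes every statement match its speaker's type — contradiction.
So Kofi is a fool.
Consider Uma. Suppose Uma is a fool.
Then no assignment of the remaining roles makes every statement match its speaker's type — contradiction.
So Uma is a sage.
With that fixed, Wendy's statement is true, so Wendy is a sage.
Consider Emil. Suppose Emil is a fool.
Then Kofi's statement comes out true, contradicting Kofi being a fool.
So Emil is a sage.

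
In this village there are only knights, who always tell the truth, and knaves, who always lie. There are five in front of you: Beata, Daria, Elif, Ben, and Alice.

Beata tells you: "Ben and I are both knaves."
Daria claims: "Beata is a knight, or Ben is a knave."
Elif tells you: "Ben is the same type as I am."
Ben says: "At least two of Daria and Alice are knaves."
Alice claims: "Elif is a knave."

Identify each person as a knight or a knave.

Consider Beata. Suppose Beata is a knight.
Then Beata's own statement would have to be true, but it can't be — contradiction.
So Beata is a knave.
Consider Daria. Suppose Daria is a knight.
Then no assignment of the remaining roles makes every statement match its speaker's type — contradiction.
So Daria is a knave.
Consider Elif. Suppose Elif is a knave.
Then no assignment of the remaining roles makes every statement match its speaker's type — contradiction.
So Elif is a knight.
With that fixed, Alice's statement is false, so Alice is a knave.
With that fixed, Ben's statement is true, so Ben is a knight.

Beata: knave, Daria: knave, Elif: knight, Ben: knight, Alice: knave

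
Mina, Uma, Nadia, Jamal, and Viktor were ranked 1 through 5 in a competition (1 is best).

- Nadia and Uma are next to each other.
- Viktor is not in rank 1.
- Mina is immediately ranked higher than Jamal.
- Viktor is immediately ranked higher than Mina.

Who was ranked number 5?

With clues 1–3, Mina is ruled out for rank 5.
With clues 1–4, Nadia, Uma, and Viktor are ruled out for rank 5.
So rank 5 is Jamal.

Jamal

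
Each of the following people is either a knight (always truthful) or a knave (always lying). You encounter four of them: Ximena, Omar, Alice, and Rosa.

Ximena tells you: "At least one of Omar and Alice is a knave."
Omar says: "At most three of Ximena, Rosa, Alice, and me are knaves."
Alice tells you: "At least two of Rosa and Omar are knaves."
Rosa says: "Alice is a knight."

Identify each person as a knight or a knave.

Ximena: knight, Omar: knight, Alice: knave, Rosa: knave

Consider Ximena. Suppose Ximena is a knave.
Then no assignment of the remaining roles makes every statement match its speaker's type — contradiction.
So Ximena is a knight.
With that fixed, Omar's statement is true, so Omar is a knight.
With that fixed, Alice's statement is false, so Alice is a knave.
With that fixed, Rosa's statement is false, so Rosa is a knave.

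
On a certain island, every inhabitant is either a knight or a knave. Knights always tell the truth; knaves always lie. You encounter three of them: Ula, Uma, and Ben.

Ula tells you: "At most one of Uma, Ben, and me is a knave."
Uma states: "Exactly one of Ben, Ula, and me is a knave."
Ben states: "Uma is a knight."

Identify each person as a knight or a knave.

Consider Ula. Suppose Ula is a knight.
Then no assignment of the remaining roles makes every statement match its speaker's type — contradiction.
So Ula is a knave.
Consider Uma. Suppose Uma is a knight.
Then no assignment of the remaining roles makes every statement match its speaker's type — contradiction.
So Uma is a knave.
With that fixed, Ben's statement is false, so Ben is a knave.

Ula: knave, Uma: knave, Ben: knave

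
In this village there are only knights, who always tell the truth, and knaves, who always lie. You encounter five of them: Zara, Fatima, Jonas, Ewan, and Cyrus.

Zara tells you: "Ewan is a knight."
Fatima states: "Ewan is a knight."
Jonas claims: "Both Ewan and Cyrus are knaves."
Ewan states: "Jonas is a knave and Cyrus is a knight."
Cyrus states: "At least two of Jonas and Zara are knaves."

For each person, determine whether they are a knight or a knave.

Consider Zara. Suppose Zara is a knight.
Then no assignment of the remaining roles makes every statement match its speaker's type — contradiction.
So Zara is a knave.
Consider Fatima. Suppose Fatima is a knight.
Then no assignment of the remaining roles makes every statement match its speaker's type — contradiction.
So Fatima is a knave.
Consider Jonas. Suppose Jonas is a knave.
Then no assignment of the remaining roles makes every statement match its speaker's type — contradiction.
So Jonas is a knight.
With that fixed, Ewan's statement is false, so Ewan is a knave.
With that fixed, Cyrus's statement is false, so Cyrus is a knave.

Zara: knave, Fatima: knave, Jonas: knight, Ewan: knave, Cyrus: knave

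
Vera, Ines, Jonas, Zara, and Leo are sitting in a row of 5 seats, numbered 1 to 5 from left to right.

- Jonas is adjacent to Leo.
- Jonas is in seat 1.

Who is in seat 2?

Leo

With clues 1–2, Ines, Jonas, Vera, and Zara are ruled out for seat 2.
So seat 2 is Leo.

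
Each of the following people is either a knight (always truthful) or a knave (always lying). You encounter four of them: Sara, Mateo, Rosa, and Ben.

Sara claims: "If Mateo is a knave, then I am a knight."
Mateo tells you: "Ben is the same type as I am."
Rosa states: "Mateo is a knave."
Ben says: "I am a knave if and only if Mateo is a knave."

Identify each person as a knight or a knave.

Consider Sara. Suppose Sara is a knave.
Then no assignment of the remaining roles makes every statement match its speaker's type — contradiction.
So Sara is a knight.
Consider Mateo. Suppose Mateo is a knave.
Then whichever role Ben has, Ben's statement has the wrong truth value — contradiction.
So Mateo is a knight.
With that fixed, Rosa's statement is false, so Rosa is a knave.
Consider Ben. Suppose Ben is a knave.
Then Mateo's statement comes out false, contradicting Mateo being a knight.
So Ben is a knight.

Sara: knight, Mateo: knight, Rosa: knave, Ben: knight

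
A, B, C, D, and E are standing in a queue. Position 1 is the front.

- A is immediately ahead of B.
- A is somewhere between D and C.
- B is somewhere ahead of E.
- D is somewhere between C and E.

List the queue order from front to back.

C, A, B, D, E

From clue 1: A is in {1,2,3,4}.
From clues 1–2: A is in {2,3}.
From clues 1–3: A → position 2, B → position 3.
From clues 1–4: C → position 1, D → position 4, E → position 5.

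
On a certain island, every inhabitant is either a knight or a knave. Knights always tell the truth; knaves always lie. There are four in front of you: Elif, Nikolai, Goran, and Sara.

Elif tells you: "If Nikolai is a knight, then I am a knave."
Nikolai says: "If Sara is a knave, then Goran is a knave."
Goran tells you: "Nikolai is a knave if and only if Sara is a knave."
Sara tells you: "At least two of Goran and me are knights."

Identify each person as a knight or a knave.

Consider Elif. Suppose Elif is a knave.
Then Elif's own statement would have to be false, but it can't be — contradiction.
So Elif is a knight.
Consider Nikolai. Suppose Nikolai is a knight.
Then Elif's statement comes out false, contradicting Elif being a knight.
So Nikolai is a knave.
Consider Goran. Suppose Goran is a knave.
Then Nikolai's statement comes out true, contradicting Nikolai being a knave.
So Goran is a knight.
Consider Sara. Suppose Sara is a knight.
Then Nikolai's statement comes out true, contradicting Nikolai being a knave.
So Sara is a knave.

Elif: knight, Nikolai: knave, Goran: knight, Sara: knave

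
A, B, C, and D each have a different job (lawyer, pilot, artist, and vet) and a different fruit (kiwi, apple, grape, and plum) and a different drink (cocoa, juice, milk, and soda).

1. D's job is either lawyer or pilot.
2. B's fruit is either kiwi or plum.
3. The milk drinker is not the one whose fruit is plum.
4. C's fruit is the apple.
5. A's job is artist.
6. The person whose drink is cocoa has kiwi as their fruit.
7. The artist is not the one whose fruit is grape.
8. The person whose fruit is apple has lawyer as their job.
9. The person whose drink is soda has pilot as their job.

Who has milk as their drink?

C

With clues 1–6, B is impossible for the one with drink milk.
With clues 1–7, A is impossible for the one with drink milk.
With clues 1–9, D is impossible for the one with drink milk.
That leaves C.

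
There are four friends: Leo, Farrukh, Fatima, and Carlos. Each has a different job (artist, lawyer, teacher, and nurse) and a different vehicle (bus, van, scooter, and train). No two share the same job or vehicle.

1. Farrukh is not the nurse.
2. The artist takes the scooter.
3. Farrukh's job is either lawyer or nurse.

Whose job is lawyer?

Farrukh

With clues 1–3, Carlos, Fatima, and Leo are impossible for the one with job lawyer.
That leaves Farrukh.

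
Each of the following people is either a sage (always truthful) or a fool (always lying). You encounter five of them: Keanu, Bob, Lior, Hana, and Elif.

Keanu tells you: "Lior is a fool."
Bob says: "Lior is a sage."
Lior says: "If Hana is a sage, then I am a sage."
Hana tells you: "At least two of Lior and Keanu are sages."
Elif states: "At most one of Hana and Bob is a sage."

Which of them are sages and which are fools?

Keanu: fool, Bob: sage, Lior: sage, Hana: fool, Elif: sage

Consider Keanu. Suppose Keanu is a sage.
Then no assignment of the remaining roles makes every statement match its speaker's type — contradiction.
So Keanu is a fool.
With that fixed, Hana's statement is false, so Hana is a fool.
With that fixed, Elif's statement is true, so Elif is a sage.
With that fixed, Lior's statement is true, so Lior is a sage.
With that fixed, Bob's statement is true, so Bob is a sage.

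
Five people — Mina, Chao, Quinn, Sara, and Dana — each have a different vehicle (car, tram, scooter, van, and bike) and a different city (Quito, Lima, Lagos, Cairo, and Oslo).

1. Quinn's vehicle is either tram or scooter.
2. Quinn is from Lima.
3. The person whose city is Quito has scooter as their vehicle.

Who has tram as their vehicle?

Quinn

With clues 1–3, Chao, Dana, Mina, and Sara are impossible for the one with vehicle tram.
That leaves Quinn.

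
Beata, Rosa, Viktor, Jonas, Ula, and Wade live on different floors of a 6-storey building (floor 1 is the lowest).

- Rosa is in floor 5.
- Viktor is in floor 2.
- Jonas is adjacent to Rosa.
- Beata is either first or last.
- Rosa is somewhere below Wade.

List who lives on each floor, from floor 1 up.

From clue 1: Rosa → floor 5.
From clues 1–2: Viktor → floor 2.
From clues 1–3: Jonas is in {4,6}.
From clues 1–4: Beata is in {1,6}.
From clues 1–5: Beata → floor 1, Ula → floor 3, Jonas → floor 4, Wade → floor 6.

Beata, Viktor, Ula, Jonas, Rosa, Wade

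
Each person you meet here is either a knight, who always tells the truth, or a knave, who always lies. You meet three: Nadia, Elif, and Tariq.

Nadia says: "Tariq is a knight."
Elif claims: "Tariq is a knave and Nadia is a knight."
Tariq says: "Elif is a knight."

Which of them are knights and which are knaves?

Nadia: knave, Elif: knave, Tariq: knave

Consider Nadia. Suppose Nadia is a knight.
Then no assignment of the remaining roles makes every statement match its speaker's type — contradiction.
So Nadia is a knave.
With that fixed, Elif's statement is false, so Elif is a knave.
With that fixed, Tariq's statement is false, so Tariq is a knave.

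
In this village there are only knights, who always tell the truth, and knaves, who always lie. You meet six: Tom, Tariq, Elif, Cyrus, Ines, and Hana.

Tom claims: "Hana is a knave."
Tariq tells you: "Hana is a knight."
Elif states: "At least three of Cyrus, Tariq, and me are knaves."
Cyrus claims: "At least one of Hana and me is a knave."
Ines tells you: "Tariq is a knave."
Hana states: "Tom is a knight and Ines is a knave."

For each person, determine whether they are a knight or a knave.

Tom: knight, Tariq: knave, Elif: knave, Cyrus: knight, Ines: knight, Hana: knave

Consider Tom. Suppose Tom is a knave.
Then no assignment of the remaining roles makes every statement match its speaker's type — contradiction.
So Tom is a knight.
Consider Tariq. Suppose Tariq is a knight.
Then no assignment of the remaining roles makes every statement match its speaker's type — contradiction.
So Tariq is a knave.
With that fixed, Ines's statement is true, so Ines is a knight.
With that fixed, Hana's statement is false, so Hana is a knave.
With that fixed, Cyrus's statement is true, so Cyrus is a knight.
With that fixed, Elif's statement is false, so Elif is a knave.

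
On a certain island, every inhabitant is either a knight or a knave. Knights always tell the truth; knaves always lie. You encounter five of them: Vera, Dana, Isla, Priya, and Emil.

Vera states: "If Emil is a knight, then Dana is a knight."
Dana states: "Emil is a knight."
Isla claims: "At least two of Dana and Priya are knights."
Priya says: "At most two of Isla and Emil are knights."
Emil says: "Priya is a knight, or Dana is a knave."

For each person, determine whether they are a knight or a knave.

Vera: knight, Dana: knight, Isla: knight, Priya: knight, Emil: knight

Regardless of anyone's role, Priya's statement is true, so Priya is a knight.
With that fixed, Emil's statement is true, so Emil is a knight.
With that fixed, Dana's statement is true, so Dana is a knight.
With that fixed, Isla's statement is true, so Isla is a knight.
With that fixed, Vera's statement is true, so Vera is a knight.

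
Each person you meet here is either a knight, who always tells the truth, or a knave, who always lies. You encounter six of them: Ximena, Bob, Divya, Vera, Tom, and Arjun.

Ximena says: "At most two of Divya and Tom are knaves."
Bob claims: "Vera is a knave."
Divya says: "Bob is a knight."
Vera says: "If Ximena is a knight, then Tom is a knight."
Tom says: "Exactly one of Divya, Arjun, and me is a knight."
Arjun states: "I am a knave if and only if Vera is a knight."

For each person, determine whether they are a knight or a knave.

Ximena: knight, Bob: knight, Divya: knight, Vera: knave, Tom: knave, Arjun: knight

Regardless of anyone's role, Ximena's statement is true, so Ximena is a knight.
Consider Bob. Suppose Bob is a knave.
Then no assignment of the remaining roles makes every statement match its speaker's type — contradiction.
So Bob is a knight.
With that fixed, Divya's statement is true, so Divya is a knight.
Consider Vera. Suppose Vera is a knight.
Then Bob's statement comes out false, contradicting Bob being a knight.
So Vera is a knave.
Consider Tom. Suppose Tom is a knight.
Then Vera's statement comes out true, contradicting Vera being a knave.
So Tom is a knave.
Consider Arjun. Suppose Arjun is a knave.
Then Tom's statement comes out true, contradicting Tom being a knave.
So Arjun is a knight.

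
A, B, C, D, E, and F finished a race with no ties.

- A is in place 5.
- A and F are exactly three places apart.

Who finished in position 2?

With clue 1, A is ruled out for place 2.
With clues 1–2, B, C, D, and E are ruled out for place 2.
So place 2 is F.

F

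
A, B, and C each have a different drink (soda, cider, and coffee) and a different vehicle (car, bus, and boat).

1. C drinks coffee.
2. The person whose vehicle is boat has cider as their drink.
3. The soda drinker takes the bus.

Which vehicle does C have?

car

With clues 1–2, boat is impossible for C's vehicle.
With clues 1–3, bus is impossible for C's vehicle.
That leaves car.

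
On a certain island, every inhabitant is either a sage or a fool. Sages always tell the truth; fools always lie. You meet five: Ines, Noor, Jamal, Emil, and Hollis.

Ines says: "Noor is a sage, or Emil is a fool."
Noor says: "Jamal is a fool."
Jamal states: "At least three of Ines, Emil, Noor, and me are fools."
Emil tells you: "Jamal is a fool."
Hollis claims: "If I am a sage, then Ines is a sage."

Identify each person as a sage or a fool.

Ines: sage, Noor: sage, Jamal: fool, Emil: sage, Hollis: sage

Consider Ines. Suppose Ines is a fool.
Then whichever role Hollis has, Hollis's statement has the wrong truth value — contradiction.
So Ines is a sage.
With that fixed, Hollis's statement is true, so Hollis is a sage.
Consider Noor. Suppose Noor is a fool.
Then no assignment of the remaining roles makes every statement match its speaker's type — contradiction.
So Noor is a sage.
With that fixed, Jamal's statement is false, so Jamal is a fool.
With that fixed, Emil's statement is true, so Emil is a sage.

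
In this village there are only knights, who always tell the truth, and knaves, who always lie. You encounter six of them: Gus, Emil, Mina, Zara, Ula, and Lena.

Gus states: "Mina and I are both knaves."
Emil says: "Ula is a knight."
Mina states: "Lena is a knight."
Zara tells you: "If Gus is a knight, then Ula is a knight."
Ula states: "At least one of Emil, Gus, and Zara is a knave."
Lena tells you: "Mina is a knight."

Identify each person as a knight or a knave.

Gus: knave, Emil: knight, Mina: knight, Zara: knight, Ula: knight, Lena: knight

Consider Gus. Suppose Gus is a knight.
Then Gus's own statement would have to be true, but it can't be — contradiction.
So Gus is a knave.
With that fixed, Zara's statement is true, so Zara is a knight.
With that fixed, Ula's statement is true, so Ula is a knight.
With that fixed, Emil's statement is true, so Emil is a knight.
Consider Mina. Suppose Mina is a knave.
Then Gus's statement comes out true, contradicting Gus being a knave.
So Mina is a knight.
With that fixed, Lena's statement is true, so Lena is a knight.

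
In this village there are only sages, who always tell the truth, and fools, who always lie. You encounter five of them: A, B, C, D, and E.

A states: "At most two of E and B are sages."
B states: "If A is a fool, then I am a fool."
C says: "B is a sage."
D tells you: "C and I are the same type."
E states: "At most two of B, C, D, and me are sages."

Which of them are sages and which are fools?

Regardless of anyone's role, A's statement is true, so A is a sage.
With that fixed, B's statement is true, so B is a sage.
With that fixed, C's statement is true, so C is a sage.
Consider D. Suppose D is a fool.
Then whichever role E has, E's statement has the wrong truth value — contradiction.
So D is a sage.
With that fixed, E's statement is false, so E is a fool.

A: sage, B: sage, C: sage, D: sage, E: fool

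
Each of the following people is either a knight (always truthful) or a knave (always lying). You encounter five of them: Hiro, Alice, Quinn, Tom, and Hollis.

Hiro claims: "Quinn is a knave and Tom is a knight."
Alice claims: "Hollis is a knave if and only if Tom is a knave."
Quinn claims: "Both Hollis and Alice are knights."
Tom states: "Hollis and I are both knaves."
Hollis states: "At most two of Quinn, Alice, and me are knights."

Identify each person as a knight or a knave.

Hiro: knave, Alice: knave, Quinn: knave, Tom: knave, Hollis: knight

Consider Hiro. Suppose Hiro is a knight.
Then no assignment of the remaining roles makes every statement match its speaker's type — contradiction.
So Hiro is a knave.
Consider Alice. Suppose Alice is a knight.
Then no assignment of the remaining roles makes every statement match its speaker's type — contradiction.
So Alice is a knave.
With that fixed, Quinn's statement is false, so Quinn is a knave.
With that fixed, Hollis's statement is true, so Hollis is a knight.
With that fixed, Tom's statement is false, so Tom is a knave.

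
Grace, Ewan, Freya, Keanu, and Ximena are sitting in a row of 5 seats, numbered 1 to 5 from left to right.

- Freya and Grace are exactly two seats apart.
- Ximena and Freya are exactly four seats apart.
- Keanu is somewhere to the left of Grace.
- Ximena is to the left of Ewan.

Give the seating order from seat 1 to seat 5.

Ximena, Keanu, Grace, Ewan, Freya

From clues 1–2: Grace → seat 3.
From clues 1–3: Keanu → seat 2, Ewan → seat 4.
From clues 1–4: Ximena → seat 1, Freya → seat 5.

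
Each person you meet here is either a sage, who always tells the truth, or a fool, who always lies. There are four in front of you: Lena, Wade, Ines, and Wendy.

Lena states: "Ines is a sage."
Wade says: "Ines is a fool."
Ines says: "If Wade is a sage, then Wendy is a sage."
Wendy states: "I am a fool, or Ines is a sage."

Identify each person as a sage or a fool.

Consider Lena. Suppose Lena is a fool.
Then no assignment of the remaining roles makes every statement match its speaker's type — contradiction.
So Lena is a sage.
Consider Wade. Suppose Wade is a sage.
Then no assignment of the remaining roles makes every statement match its speaker's type — contradiction.
So Wade is a fool.
With that fixed, Ines's statement is true, so Ines is a sage.
With that fixed, Wendy's statement is true, so Wendy is a sage.

Lena: sage, Wade: fool, Ines: sage, Wendy: sage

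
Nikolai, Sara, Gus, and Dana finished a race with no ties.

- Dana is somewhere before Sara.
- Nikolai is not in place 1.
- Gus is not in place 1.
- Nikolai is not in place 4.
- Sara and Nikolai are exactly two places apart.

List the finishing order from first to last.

Dana, Nikolai, Gus, Sara

From clue 1: Sara is in {2,3,4}.
From clues 1–2: Nikolai is in {2,3,4}.
From clues 1–3: Dana → place 1.
From clues 1–4: Nikolai is in {2,3}.
From clues 1–5: Nikolai → place 2, Gus → place 3, Sara → place 4.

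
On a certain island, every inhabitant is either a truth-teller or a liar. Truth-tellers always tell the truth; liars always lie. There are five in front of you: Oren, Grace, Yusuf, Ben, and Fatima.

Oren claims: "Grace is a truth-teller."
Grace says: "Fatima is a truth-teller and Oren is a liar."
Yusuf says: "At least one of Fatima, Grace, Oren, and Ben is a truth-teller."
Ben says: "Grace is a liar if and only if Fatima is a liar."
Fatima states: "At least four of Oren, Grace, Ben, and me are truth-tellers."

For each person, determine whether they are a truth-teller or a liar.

Oren: liar, Grace: liar, Yusuf: truth-teller, Ben: truth-teller, Fatima: liar

Consider Oren. Suppose Oren is a truth-teller.
Then no assignment of the remaining roles makes every statement match its speaker's type — contradiction.
So Oren is a liar.
With that fixed, Fatima's statement is false, so Fatima is a liar.
With that fixed, Grace's statement is false, so Grace is a liar.
With that fixed, Ben's statement is true, so Ben is a truth-teller.
With that fixed, Yusuf's statement is true, so Yusuf is a truth-teller.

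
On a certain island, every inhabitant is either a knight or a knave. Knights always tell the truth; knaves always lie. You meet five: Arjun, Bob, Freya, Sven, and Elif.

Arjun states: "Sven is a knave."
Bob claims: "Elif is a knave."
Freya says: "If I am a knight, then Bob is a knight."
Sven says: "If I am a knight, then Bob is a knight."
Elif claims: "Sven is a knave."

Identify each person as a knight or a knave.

Arjun: knave, Bob: knight, Freya: knight, Sven: knight, Elif: knave

Consider Arjun. Suppose Arjun is a knight.
Then no assignment of the remaining roles makes every statement match its speaker's type — contradiction.
So Arjun is a knave.
Consider Bob. Suppose Bob is a knave.
Then whichever role Freya has, Freya's statement has the wrong truth value — contradiction.
So Bob is a knight.
With that fixed, Freya's statement is true, so Freya is a knight.
With that fixed, Sven's statement is true, so Sven is a knight.
With that fixed, Elif's statement is false, so Elif is a knave.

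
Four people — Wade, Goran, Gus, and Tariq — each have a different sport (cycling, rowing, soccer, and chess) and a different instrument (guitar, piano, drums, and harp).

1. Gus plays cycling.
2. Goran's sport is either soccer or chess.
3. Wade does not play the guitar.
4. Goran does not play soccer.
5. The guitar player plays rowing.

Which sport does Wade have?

Clue 1 rules out cycling for Wade's sport.
With clues 1–4, chess is impossible for Wade's sport.
With clues 1–5, rowing is impossible for Wade's sport.
That leaves soccer.

soccer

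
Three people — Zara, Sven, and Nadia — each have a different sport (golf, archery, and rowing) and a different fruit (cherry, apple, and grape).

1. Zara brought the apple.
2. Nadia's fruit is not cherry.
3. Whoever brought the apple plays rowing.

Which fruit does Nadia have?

grape

Clue 1 rules out apple for Nadia's fruit.
With clues 1–2, cherry is impossible for Nadia's fruit.
That leaves grape.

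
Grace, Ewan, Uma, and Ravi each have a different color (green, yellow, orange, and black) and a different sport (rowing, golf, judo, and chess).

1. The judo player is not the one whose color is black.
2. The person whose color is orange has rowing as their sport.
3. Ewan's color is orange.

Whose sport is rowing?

With clues 1–3, Grace, Ravi, and Uma are impossible for the one with sport rowing.
That leaves Ewan.

Ewan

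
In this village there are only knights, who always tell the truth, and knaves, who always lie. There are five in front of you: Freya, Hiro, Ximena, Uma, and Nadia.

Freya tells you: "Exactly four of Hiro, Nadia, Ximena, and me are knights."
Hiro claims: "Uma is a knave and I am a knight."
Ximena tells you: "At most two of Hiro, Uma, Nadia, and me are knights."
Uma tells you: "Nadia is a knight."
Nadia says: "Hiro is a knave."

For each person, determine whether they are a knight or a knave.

Consider Freya. Suppose Freya is a knight.
Then no assignment of the remaining roles makes every statement match its speaker's type — contradiction.
So Freya is a knave.
Consider Hiro. Suppose Hiro is a knave.
Then no assignment of the remaining roles makes every statement match its speaker's type — contradiction.
So Hiro is a knight.
With that fixed, Nadia's statement is false, so Nadia is a knave.
With that fixed, Uma's statement is false, so Uma is a knave.
With that fixed, Ximena's statement is true, so Ximena is a knight.

Freya: knave, Hiro: knight, Ximena: knight, Uma: knave, Nadia: knave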